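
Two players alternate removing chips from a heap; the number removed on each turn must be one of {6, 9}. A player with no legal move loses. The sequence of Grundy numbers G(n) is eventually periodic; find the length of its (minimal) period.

G(0) = 0
G(1) = mex{} = 0
G(2) = mex{} = 0
G(3) = mex{} = 0
G(4) = mex{} = 0
G(5) = mex{} = 0
G(6) = mex{0} = 1
G(7) = mex{0} = 1
G(8) = mex{0} = 1
G(9) = mex{0,0} = 1
G(10) = mex{0,0} = 1
G(11) = mex{0,0} = 1
G(12) = mex{1,0} = 2
G(13) = mex{1,0} = 2
G(14) = mex{1,0} = 2
G(15) = mex{1,1} = 0
G(16) = mex{1,1} = 0
G(17) = mex{1,1} = 0
G(18) = mex{2,1} = 0
G(19) = mex{2,1} = 0
G(20) = mex{2,1} = 0
G(21) = mex{0,2} = 1
G(22) = mex{0,2} = 1
G(23) = mex{0,2} = 1
G(24) = mex{0,0} = 1
G(25) = mex{0,0} = 1
G(26) = mex{0,0} = 1
G(27) = mex{1,0} = 2
G(28) = mex{1,0} = 2
G(29) = mex{1,0} = 2
G(30) = mex{1,1} = 0
G(31) = mex{1,1} = 0
G(n+15) = G(n) holds for n = 0,…,8 (a full window of length max(S) = 9), so the sequence is purely periodic with period 15.

15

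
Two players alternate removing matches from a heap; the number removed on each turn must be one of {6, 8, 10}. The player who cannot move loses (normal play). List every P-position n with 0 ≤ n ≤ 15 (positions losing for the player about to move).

0, 1, 2, 3, 4, 5

G(0) = 0
G(1) = mex{} = 0
G(2) = mex{} = 0
G(3) = mex{} = 0
G(4) = mex{} = 0
G(5) = mex{} = 0
G(6) = mex{0} = 1
G(7) = mex{0} = 1
G(8) = mex{0,0} = 1
G(9) = mex{0,0} = 1
G(10) = mex{0,0,0} = 1
G(11) = mex{0,0,0} = 1
G(12) = mex{1,0,0} = 2
G(13) = mex{1,0,0} = 2
G(14) = mex{1,1,0} = 2
G(15) = mex{1,1,0} = 2
P-positions are exactly the n with G(n) = 0.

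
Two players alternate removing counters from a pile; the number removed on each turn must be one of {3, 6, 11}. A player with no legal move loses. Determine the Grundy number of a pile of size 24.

n :  0  1  2  3  4  5  6  7  8  9 10 11 12 13 14 15 16 17 18 19 20 21 22 23 24
G :  0  0  0  1  1  1  2  2  2  0  0  3  1  1  0  2  2  1  0  0  2  1  1  0  2

2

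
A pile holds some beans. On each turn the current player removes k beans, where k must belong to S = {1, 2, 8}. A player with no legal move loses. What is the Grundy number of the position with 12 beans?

G(0) = 0
G(1) = mex{0} = 1
G(2) = mex{1,0} = 2
G(3) = mex{2,1} = 0
G(4) = mex{0,2} = 1
G(5) = mex{1,0} = 2
G(6) = mex{2,1} = 0
G(7) = mex{0,2} = 1
G(8) = mex{1,0,0} = 2
G(9) = mex{2,1,1} = 0
G(10) = mex{0,2,2} = 1
G(11) = mex{1,0,0} = 2
G(12) = mex{2,1,1} = 0

0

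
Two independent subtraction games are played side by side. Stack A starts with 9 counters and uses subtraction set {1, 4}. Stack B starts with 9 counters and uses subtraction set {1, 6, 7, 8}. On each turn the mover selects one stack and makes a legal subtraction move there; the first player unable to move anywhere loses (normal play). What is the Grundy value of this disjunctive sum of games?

1

Stack A, S = {1, 4}:
n : 0 1 2 3 4 5 6 7 8 9
G : 0 1 0 1 2 0 1 0 1 2
G_A(9) = 2.
Stack B, S = {1, 6, 7, 8}:
G(0) = 0
G(1) = mex{0} = 1
G(2) = mex{1} = 0
G(3) = mex{0} = 1
G(4) = mex{1} = 0
G(5) = mex{0} = 1
G(6) = mex{1,0} = 2
G(7) = mex{2,1,0} = 3
G(8) = mex{3,0,1,0} = 2
G(9) = mex{2,1,0,1} = 3
G_B(9) = 3.
Combined Grundy value = 2 ⊕ 3 = 1.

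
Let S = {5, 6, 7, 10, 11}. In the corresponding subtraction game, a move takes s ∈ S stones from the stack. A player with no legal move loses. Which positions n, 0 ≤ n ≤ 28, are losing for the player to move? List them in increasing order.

G(0) = 0
G(1) = mex{} = 0
G(2) = mex{} = 0
G(3) = mex{} = 0
G(4) = mex{} = 0
G(5) = mex{0} = 1
G(6) = mex{0,0} = 1
G(7) = mex{0,0,0} = 1
G(8) = mex{0,0,0} = 1
G(9) = mex{0,0,0} = 1
G(10) = mex{1,0,0,0} = 2
G(11) = mex{1,1,0,0,0} = 2
G(12) = mex{1,1,1,0,0} = 2
G(13) = mex{1,1,1,0,0} = 2
G(14) = mex{1,1,1,0,0} = 2
G(15) = mex{2,1,1,1,0} = 3
G(16) = mex{2,2,1,1,1} = 0
G(17) = mex{2,2,2,1,1} = 0
G(18) = mex{2,2,2,1,1} = 0
G(19) = mex{2,2,2,1,1} = 0
G(20) = mex{3,2,2,2,1} = 0
G(21) = mex{0,3,2,2,2} = 1
G(22) = mex{0,0,3,2,2} = 1
G(23) = mex{0,0,0,2,2} = 1
G(24) = mex{0,0,0,2,2} = 1
G(25) = mex{0,0,0,3,2} = 1
G(26) = mex{1,0,0,0,3} = 2
G(27) = mex{1,1,0,0,0} = 2
G(28) = mex{1,1,1,0,0} = 2
P-positions are exactly the n with G(n) = 0.

0, 1, 2, 3, 4, 16, 17, 18, 19, 20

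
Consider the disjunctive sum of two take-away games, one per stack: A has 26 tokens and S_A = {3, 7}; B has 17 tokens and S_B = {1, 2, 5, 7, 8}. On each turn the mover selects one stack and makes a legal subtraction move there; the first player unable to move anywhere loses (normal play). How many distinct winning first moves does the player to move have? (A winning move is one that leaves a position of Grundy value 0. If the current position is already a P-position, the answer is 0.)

3

Stack A, S = {3, 7}:
G(0) = 0
G(1) = mex{} = 0
G(2) = mex{} = 0
G(3) = mex{0} = 1
G(4) = mex{0} = 1
G(5) = mex{0} = 1
G(6) = mex{1} = 0
G(7) = mex{1,0} = 2
G(8) = mex{1,0} = 2
G(9) = mex{0,0} = 1
G(10) = mex{2,1} = 0
G(11) = mex{2,1} = 0
G(12) = mex{1,1} = 0
G(13) = mex{0,0} = 1
G(14) = mex{0,2} = 1
G(15) = mex{0,2} = 1
G(16) = mex{1,1} = 0
G(17) = mex{1,0} = 2
G(18) = mex{1,0} = 2
G(19) = mex{0,0} = 1
G(20) = mex{2,1} = 0
G(21) = mex{2,1} = 0
G(22) = mex{1,1} = 0
G(23) = mex{0,0} = 1
G(24) = mex{0,2} = 1
G(25) = mex{0,2} = 1
G(26) = mex{1,1} = 0
G_A(26) = 0.
Stack B, S = {1, 2, 5, 7, 8}:
G(0) = 0
G(1) = mex{0} = 1
G(2) = mex{1,0} = 2
G(3) = mex{2,1} = 0
G(4) = mex{0,2} = 1
G(5) = mex{1,0,0} = 2
G(6) = mex{2,1,1} = 0
G(7) = mex{0,2,2,0} = 1
G(8) = mex{1,0,0,1,0} = 2
G(9) = mex{2,1,1,2,1} = 0
G(10) = mex{0,2,2,0,2} = 1
G(11) = mex{1,0,0,1,0} = 2
G(12) = mex{2,1,1,2,1} = 0
G(13) = mex{0,2,2,0,2} = 1
G(14) = mex{1,0,0,1,0} = 2
G(15) = mex{2,1,1,2,1} = 0
G(16) = mex{0,2,2,0,2} = 1
G(17) = mex{1,0,0,1,0} = 2
G_B(17) = 2.
Combined Grundy value = 0 ⊕ 2 = 2.
A winning move leaves total XOR = 0, i.e. changes one component's Grundy value g to g ⊕ X where X is the current total.
Stack A: need g' = 0⊕2 = 2. Options: 26−3→G=1, 26−7→G=1. Hits: 0.
Stack B: need g' = 2⊕2 = 0. Options: 17−1→G=1, 17−2→G=0, 17−5→G=0, 17−7→G=1, 17−8→G=0. Hits: 3.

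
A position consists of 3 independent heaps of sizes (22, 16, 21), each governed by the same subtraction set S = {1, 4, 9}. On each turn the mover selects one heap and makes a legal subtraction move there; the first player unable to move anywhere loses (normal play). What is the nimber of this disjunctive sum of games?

0

All heaps use S = {1, 4, 9}:
G(0) = 0
G(1) = mex{0} = 1
G(2) = mex{1} = 0
G(3) = mex{0} = 1
G(4) = mex{1,0} = 2
G(5) = mex{2,1} = 0
G(6) = mex{0,0} = 1
G(7) = mex{1,1} = 0
G(8) = mex{0,2} = 1
G(9) = mex{1,0,0} = 2
G(10) = mex{2,1,1} = 0
G(11) = mex{0,0,0} = 1
G(12) = mex{1,1,1} = 0
G(13) = mex{0,2,2} = 1
G(14) = mex{1,0,0} = 2
G(15) = mex{2,1,1} = 0
G(16) = mex{0,0,0} = 1
G(17) = mex{1,1,1} = 0
G(18) = mex{0,2,2} = 1
G(19) = mex{1,0,0} = 2
G(20) = mex{2,1,1} = 0
G(21) = mex{0,0,0} = 1
G(22) = mex{1,1,1} = 0
Heap A: G(22) = 0.
Heap B: G(16) = 1.
Heap C: G(21) = 1.
Combined Grundy value = 0 ⊕ 1 ⊕ 1 = 0.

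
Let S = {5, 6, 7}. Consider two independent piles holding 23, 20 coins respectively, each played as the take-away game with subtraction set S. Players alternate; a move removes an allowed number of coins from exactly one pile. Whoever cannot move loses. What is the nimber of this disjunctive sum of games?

3

All piles use S = {5, 6, 7}:
n :  0  1  2  3  4  5  6  7  8  9 10 11 12 13 14 15 16 17 18 19 20 21 22 23
G :  0  0  0  0  0  1  1  1  1  1  2  2  0  0  0  0  0  1  1  1  1  1  2  2
Pile A: G(23) = 2.
Pile B: G(20) = 1.
Combined Grundy value = 2 ⊕ 1 = 3.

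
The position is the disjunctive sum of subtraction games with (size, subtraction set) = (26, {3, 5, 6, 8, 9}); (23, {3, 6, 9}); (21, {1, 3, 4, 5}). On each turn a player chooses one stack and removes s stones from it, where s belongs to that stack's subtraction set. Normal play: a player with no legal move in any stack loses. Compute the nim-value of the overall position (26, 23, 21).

0

Stack A, S = {3, 5, 6, 8, 9}:
G(0) = 0
G(1) = mex{} = 0
G(2) = mex{} = 0
G(3) = mex{0} = 1
G(4) = mex{0} = 1
G(5) = mex{0,0} = 1
G(6) = mex{1,0,0} = 2
G(7) = mex{1,0,0} = 2
G(8) = mex{1,1,0,0} = 2
G(9) = mex{2,1,1,0,0} = 3
G(10) = mex{2,1,1,0,0} = 3
G(11) = mex{2,2,1,1,0} = 3
G(12) = mex{3,2,2,1,1} = 0
G(13) = mex{3,2,2,1,1} = 0
G(14) = mex{3,3,2,2,1} = 0
G(15) = mex{0,3,3,2,2} = 1
G(16) = mex{0,3,3,2,2} = 1
G(17) = mex{0,0,3,3,2} = 1
G(18) = mex{1,0,0,3,3} = 2
G(19) = mex{1,0,0,3,3} = 2
G(20) = mex{1,1,0,0,3} = 2
G(21) = mex{2,1,1,0,0} = 3
G(22) = mex{2,1,1,0,0} = 3
G(23) = mex{2,2,1,1,0} = 3
G(24) = mex{3,2,2,1,1} = 0
G(25) = mex{3,2,2,1,1} = 0
G(26) = mex{3,3,2,2,1} = 0
G_A(26) = 0.
Stack B, S = {3, 6, 9}:
n :  0  1  2  3  4  5  6  7  8  9 10 11 12 13 14 15 16 17 18 19 20 21 22 23
G :  0  0  0  1  1  1  2  2  2  3  3  3  0  0  0  1  1  1  2  2  2  3  3  3
G_B(23) = 3.
Stack C, S = {1, 3, 4, 5}:
n :  0  1  2  3  4  5  6  7  8  9 10 11 12 13 14 15 16 17 18 19 20 21
G :  0  1  0  1  2  3  2  3  0  1  0  1  2  3  2  3  0  1  0  1  2  3
G_C(21) = 3.
Combined Grundy value = 0 ⊕ 3 ⊕ 3 = 0.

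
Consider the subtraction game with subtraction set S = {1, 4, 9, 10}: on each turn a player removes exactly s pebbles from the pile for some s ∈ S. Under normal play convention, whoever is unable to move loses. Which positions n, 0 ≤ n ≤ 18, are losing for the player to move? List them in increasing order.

0, 2, 5, 7, 13, 18

n :  0  1  2  3  4  5  6  7  8  9 10 11 12 13 14 15 16 17 18
G :  0  1  0  1  2  0  1  0  1  2  3  2  3  0  1  3  2  3  0
P-positions are exactly the n with G(n) = 0.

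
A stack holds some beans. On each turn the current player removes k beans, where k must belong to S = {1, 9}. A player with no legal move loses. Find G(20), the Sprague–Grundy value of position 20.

0

n :  0  1  2  3  4  5  6  7  8  9 10 11 12 13 14 15 16 17 18 19 20
G :  0  1  0  1  0  1  0  1  0  1  0  1  0  1  0  1  0  1  0  1  0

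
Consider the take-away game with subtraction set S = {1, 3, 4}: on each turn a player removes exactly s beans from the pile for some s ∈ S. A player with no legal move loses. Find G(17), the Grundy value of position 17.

1

n :  0  1  2  3  4  5  6  7  8  9 10 11 12 13 14 15 16 17
G :  0  1  0  1  2  3  2  0  1  0  1  2  3  2  0  1  0  1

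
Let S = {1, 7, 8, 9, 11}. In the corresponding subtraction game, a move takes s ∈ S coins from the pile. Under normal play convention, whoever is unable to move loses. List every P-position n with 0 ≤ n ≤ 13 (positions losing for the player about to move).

G(0) = 0
G(1) = mex{0} = 1
G(2) = mex{1} = 0
G(3) = mex{0} = 1
G(4) = mex{1} = 0
G(5) = mex{0} = 1
G(6) = mex{1} = 0
G(7) = mex{0,0} = 1
G(8) = mex{1,1,0} = 2
G(9) = mex{2,0,1,0} = 3
G(10) = mex{3,1,0,1} = 2
G(11) = mex{2,0,1,0,0} = 3
G(12) = mex{3,1,0,1,1} = 2
G(13) = mex{2,0,1,0,0} = 3
P-positions are exactly the n with G(n) = 0.

0, 2, 4, 6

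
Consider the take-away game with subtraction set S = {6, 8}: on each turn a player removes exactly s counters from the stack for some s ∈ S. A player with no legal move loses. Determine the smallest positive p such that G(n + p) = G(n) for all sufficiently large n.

14

n :  0  1  2  3  4  5  6  7  8  9 10 11 12 13 14 15 16 17 18 19 20 21 22 23 24 25 26 27 28 29
G :  0  0  0  0  0  0  1  1  1  1  1  1  2  2  0  0  0  0  0  0  1  1  1  1  1  1  2  2  0  0
G(n+14) = G(n) holds for n = 0,…,7 (a full window of length max(S) = 8), so the sequence is purely periodic with period 14.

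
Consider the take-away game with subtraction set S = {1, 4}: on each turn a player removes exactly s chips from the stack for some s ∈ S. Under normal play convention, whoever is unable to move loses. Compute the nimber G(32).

0

G(0) = 0
G(1) = mex{0} = 1
G(2) = mex{1} = 0
G(3) = mex{0} = 1
G(4) = mex{1,0} = 2
G(5) = mex{2,1} = 0
G(6) = mex{0,0} = 1
G(7) = mex{1,1} = 0
G(8) = mex{0,2} = 1
G(9) = mex{1,0} = 2
G(10) = mex{2,1} = 0
G(11) = mex{0,0} = 1
G(12) = mex{1,1} = 0
G(13) = mex{0,2} = 1
G(14) = mex{1,0} = 2
G(15) = mex{2,1} = 0
G(16) = mex{0,0} = 1
G(17) = mex{1,1} = 0
G(18) = mex{0,2} = 1
G(19) = mex{1,0} = 2
G(20) = mex{2,1} = 0
G(21) = mex{0,0} = 1
G(22) = mex{1,1} = 0
G(23) = mex{0,2} = 1
G(24) = mex{1,0} = 2
G(25) = mex{2,1} = 0
G(26) = mex{0,0} = 1
G(27) = mex{1,1} = 0
G(28) = mex{0,2} = 1
G(29) = mex{1,0} = 2
G(30) = mex{2,1} = 0
G(31) = mex{0,0} = 1
G(32) = mex{1,1} = 0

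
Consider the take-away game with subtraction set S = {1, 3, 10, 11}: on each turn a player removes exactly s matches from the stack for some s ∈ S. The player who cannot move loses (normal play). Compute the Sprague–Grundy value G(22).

G(0) = 0
G(1) = mex{0} = 1
G(2) = mex{1} = 0
G(3) = mex{0,0} = 1
G(4) = mex{1,1} = 0
G(5) = mex{0,0} = 1
G(6) = mex{1,1} = 0
G(7) = mex{0,0} = 1
G(8) = mex{1,1} = 0
G(9) = mex{0,0} = 1
G(10) = mex{1,1,0} = 2
G(11) = mex{2,0,1,0} = 3
G(12) = mex{3,1,0,1} = 2
G(13) = mex{2,2,1,0} = 3
G(14) = mex{3,3,0,1} = 2
G(15) = mex{2,2,1,0} = 3
G(16) = mex{3,3,0,1} = 2
G(17) = mex{2,2,1,0} = 3
G(18) = mex{3,3,0,1} = 2
G(19) = mex{2,2,1,0} = 3
G(20) = mex{3,3,2,1} = 0
G(21) = mex{0,2,3,2} = 1
G(22) = mex{1,3,2,3} = 0

0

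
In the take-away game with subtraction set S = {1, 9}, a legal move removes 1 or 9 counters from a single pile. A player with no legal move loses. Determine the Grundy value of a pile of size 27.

n :  0  1  2  3  4  5  6  7  8  9 10 11 12 13 14 15 16 17 18 19 20 21 22 23 24 25 26 27
G :  0  1  0  1  0  1  0  1  0  1  0  1  0  1  0  1  0  1  0  1  0  1  0  1  0  1  0  1

1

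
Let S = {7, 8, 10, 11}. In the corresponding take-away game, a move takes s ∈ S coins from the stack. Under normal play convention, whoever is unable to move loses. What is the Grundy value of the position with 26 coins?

G(0) = 0
G(1) = mex{} = 0
G(2) = mex{} = 0
G(3) = mex{} = 0
G(4) = mex{} = 0
G(5) = mex{} = 0
G(6) = mex{} = 0
G(7) = mex{0} = 1
G(8) = mex{0,0} = 1
G(9) = mex{0,0} = 1
G(10) = mex{0,0,0} = 1
G(11) = mex{0,0,0,0} = 1
G(12) = mex{0,0,0,0} = 1
G(13) = mex{0,0,0,0} = 1
G(14) = mex{1,0,0,0} = 2
G(15) = mex{1,1,0,0} = 2
G(16) = mex{1,1,0,0} = 2
G(17) = mex{1,1,1,0} = 2
G(18) = mex{1,1,1,1} = 0
G(19) = mex{1,1,1,1} = 0
G(20) = mex{1,1,1,1} = 0
G(21) = mex{2,1,1,1} = 0
G(22) = mex{2,2,1,1} = 0
G(23) = mex{2,2,1,1} = 0
G(24) = mex{2,2,2,1} = 0
G(25) = mex{0,2,2,2} = 1
G(26) = mex{0,0,2,2} = 1

1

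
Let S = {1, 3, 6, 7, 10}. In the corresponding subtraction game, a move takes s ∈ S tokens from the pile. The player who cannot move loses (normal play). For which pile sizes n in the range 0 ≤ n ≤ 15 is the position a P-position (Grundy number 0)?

0, 2, 4, 13, 15

n :  0  1  2  3  4  5  6  7  8  9 10 11 12 13 14 15
G :  0  1  0  1  0  1  2  3  2  3  2  3  4  0  1  0
P-positions are exactly the n with G(n) = 0.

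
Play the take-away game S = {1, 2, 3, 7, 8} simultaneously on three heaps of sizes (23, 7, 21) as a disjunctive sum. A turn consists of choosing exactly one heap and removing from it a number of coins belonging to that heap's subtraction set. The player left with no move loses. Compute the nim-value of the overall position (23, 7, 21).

1

All heaps use S = {1, 2, 3, 7, 8}:
n :  0  1  2  3  4  5  6  7  8  9 10 11 12 13 14 15 16 17 18 19 20 21 22 23
G :  0  1  2  3  0  1  2  3  4  0  1  2  3  0  1  2  3  4  0  1  2  3  0  1
Heap A: G(23) = 1.
Heap B: G(7) = 3.
Heap C: G(21) = 3.
Combined Grundy value = 1 ⊕ 3 ⊕ 3 = 1.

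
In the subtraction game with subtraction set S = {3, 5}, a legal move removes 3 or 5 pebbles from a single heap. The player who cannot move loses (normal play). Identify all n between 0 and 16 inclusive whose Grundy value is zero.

0, 1, 2, 8, 9, 10, 16

n :  0  1  2  3  4  5  6  7  8  9 10 11 12 13 14 15 16
G :  0  0  0  1  1  1  2  2  0  0  0  1  1  1  2  2  0
P-positions are exactly the n with G(n) = 0.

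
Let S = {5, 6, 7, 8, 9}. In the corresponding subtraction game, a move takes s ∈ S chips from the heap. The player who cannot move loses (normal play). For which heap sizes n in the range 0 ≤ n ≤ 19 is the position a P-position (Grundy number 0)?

0, 1, 2, 3, 4, 14, 15, 16, 17, 18

G(0) = 0
G(1) = mex{} = 0
G(2) = mex{} = 0
G(3) = mex{} = 0
G(4) = mex{} = 0
G(5) = mex{0} = 1
G(6) = mex{0,0} = 1
G(7) = mex{0,0,0} = 1
G(8) = mex{0,0,0,0} = 1
G(9) = mex{0,0,0,0,0} = 1
G(10) = mex{1,0,0,0,0} = 2
G(11) = mex{1,1,0,0,0} = 2
G(12) = mex{1,1,1,0,0} = 2
G(13) = mex{1,1,1,1,0} = 2
G(14) = mex{1,1,1,1,1} = 0
G(15) = mex{2,1,1,1,1} = 0
G(16) = mex{2,2,1,1,1} = 0
G(17) = mex{2,2,2,1,1} = 0
G(18) = mex{2,2,2,2,1} = 0
G(19) = mex{0,2,2,2,2} = 1
P-positions are exactly the n with G(n) = 0.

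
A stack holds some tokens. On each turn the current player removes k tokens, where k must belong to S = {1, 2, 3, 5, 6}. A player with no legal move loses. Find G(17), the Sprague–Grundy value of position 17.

n :  0  1  2  3  4  5  6  7  8  9 10 11 12 13 14 15 16 17
G :  0  1  2  3  0  1  2  3  0  1  2  3  0  1  2  3  0  1

1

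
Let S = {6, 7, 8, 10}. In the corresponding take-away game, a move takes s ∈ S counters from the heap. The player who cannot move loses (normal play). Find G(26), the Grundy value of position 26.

G(0) = 0
G(1) = mex{} = 0
G(2) = mex{} = 0
G(3) = mex{} = 0
G(4) = mex{} = 0
G(5) = mex{} = 0
G(6) = mex{0} = 1
G(7) = mex{0,0} = 1
G(8) = mex{0,0,0} = 1
G(9) = mex{0,0,0} = 1
G(10) = mex{0,0,0,0} = 1
G(11) = mex{0,0,0,0} = 1
G(12) = mex{1,0,0,0} = 2
G(13) = mex{1,1,0,0} = 2
G(14) = mex{1,1,1,0} = 2
G(15) = mex{1,1,1,0} = 2
G(16) = mex{1,1,1,1} = 0
G(17) = mex{1,1,1,1} = 0
G(18) = mex{2,1,1,1} = 0
G(19) = mex{2,2,1,1} = 0
G(20) = mex{2,2,2,1} = 0
G(21) = mex{2,2,2,1} = 0
G(22) = mex{0,2,2,2} = 1
G(23) = mex{0,0,2,2} = 1
G(24) = mex{0,0,0,2} = 1
G(25) = mex{0,0,0,2} = 1
G(26) = mex{0,0,0,0} = 1

1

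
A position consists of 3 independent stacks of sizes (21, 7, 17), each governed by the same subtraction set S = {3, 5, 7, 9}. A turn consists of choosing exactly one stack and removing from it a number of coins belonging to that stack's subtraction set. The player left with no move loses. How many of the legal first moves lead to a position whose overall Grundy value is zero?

0

All stacks use S = {3, 5, 7, 9}:
n :  0  1  2  3  4  5  6  7  8  9 10 11 12 13 14 15 16 17 18 19 20 21
G :  0  0  0  1  1  1  2  2  2  3  3  3  0  0  0  1  1  1  2  2  2  3
Stack A: G(21) = 3.
Stack B: G(7) = 2.
Stack C: G(17) = 1.
Combined Grundy value = 3 ⊕ 2 ⊕ 1 = 0.
A winning move leaves total XOR = 0, i.e. changes one component's Grundy value g to g ⊕ X where X is the current total.
Stack A: target g' = 3⊕0 = 3, but every legal move changes the Grundy value (mex property), so 0 moves.
Stack B: target g' = 2⊕0 = 2, but every legal move changes the Grundy value (mex property), so 0 moves.
Stack C: target g' = 1⊕0 = 1, but every legal move changes the Grundy value (mex property), so 0 moves.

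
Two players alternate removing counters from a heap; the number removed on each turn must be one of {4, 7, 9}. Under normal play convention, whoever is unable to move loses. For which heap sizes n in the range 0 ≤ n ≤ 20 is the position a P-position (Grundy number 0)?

0, 1, 2, 3, 13, 14, 15, 16

n :  0  1  2  3  4  5  6  7  8  9 10 11 12 13 14 15 16 17 18 19 20
G :  0  0  0  0  1  1  1  1  2  2  2  2  3  0  0  0  0  1  1  1  1
P-positions are exactly the n with G(n) = 0.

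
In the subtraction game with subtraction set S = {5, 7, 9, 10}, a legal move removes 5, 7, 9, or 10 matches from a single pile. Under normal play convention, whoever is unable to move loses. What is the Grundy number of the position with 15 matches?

0

G(0) = 0
G(1) = mex{} = 0
G(2) = mex{} = 0
G(3) = mex{} = 0
G(4) = mex{} = 0
G(5) = mex{0} = 1
G(6) = mex{0} = 1
G(7) = mex{0,0} = 1
G(8) = mex{0,0} = 1
G(9) = mex{0,0,0} = 1
G(10) = mex{1,0,0,0} = 2
G(11) = mex{1,0,0,0} = 2
G(12) = mex{1,1,0,0} = 2
G(13) = mex{1,1,0,0} = 2
G(14) = mex{1,1,1,0} = 2
G(15) = mex{2,1,1,1} = 0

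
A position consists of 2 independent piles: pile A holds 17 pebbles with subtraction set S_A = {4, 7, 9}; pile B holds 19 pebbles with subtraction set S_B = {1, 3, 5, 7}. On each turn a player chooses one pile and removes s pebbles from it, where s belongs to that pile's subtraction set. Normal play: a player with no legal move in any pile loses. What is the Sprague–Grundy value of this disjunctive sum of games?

0

Pile A, S = {4, 7, 9}:
n :  0  1  2  3  4  5  6  7  8  9 10 11 12 13 14 15 16 17
G :  0  0  0  0  1  1  1  1  2  2  2  2  3  0  0  0  0  1
G_A(17) = 1.
Pile B, S = {1, 3, 5, 7}:
n :  0  1  2  3  4  5  6  7  8  9 10 11 12 13 14 15 16 17 18 19
G :  0  1  0  1  0  1  0  1  0  1  0  1  0  1  0  1  0  1  0  1
G_B(19) = 1.
Combined Grundy value = 1 ⊕ 1 = 0.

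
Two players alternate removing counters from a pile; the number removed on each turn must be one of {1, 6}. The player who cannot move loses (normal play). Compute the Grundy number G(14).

0

n :  0  1  2  3  4  5  6  7  8  9 10 11 12 13 14
G :  0  1  0  1  0  1  2  0  1  0  1  0  1  2  0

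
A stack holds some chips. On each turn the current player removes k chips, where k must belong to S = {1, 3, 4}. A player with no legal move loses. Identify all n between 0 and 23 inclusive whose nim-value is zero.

n :  0  1  2  3  4  5  6  7  8  9 10 11 12 13 14 15 16 17 18 19 20 21 22 23
G :  0  1  0  1  2  3  2  0  1  0  1  2  3  2  0  1  0  1  2  3  2  0  1  0
P-positions are exactly the n with G(n) = 0.

0, 2, 7, 9, 14, 16, 21, 23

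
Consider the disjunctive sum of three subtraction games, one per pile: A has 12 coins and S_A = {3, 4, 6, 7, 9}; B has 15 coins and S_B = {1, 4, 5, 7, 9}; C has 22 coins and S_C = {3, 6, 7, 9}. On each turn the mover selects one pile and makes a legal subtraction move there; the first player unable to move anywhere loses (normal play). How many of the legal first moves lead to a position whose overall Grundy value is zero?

0

Pile A, S = {3, 4, 6, 7, 9}:
n :  0  1  2  3  4  5  6  7  8  9 10 11 12
G :  0  0  0  1  1  1  2  2  2  3  3  3  0
G_A(12) = 0.
Pile B, S = {1, 4, 5, 7, 9}:
G(0) = 0
G(1) = mex{0} = 1
G(2) = mex{1} = 0
G(3) = mex{0} = 1
G(4) = mex{1,0} = 2
G(5) = mex{2,1,0} = 3
G(6) = mex{3,0,1} = 2
G(7) = mex{2,1,0,0} = 3
G(8) = mex{3,2,1,1} = 0
G(9) = mex{0,3,2,0,0} = 1
G(10) = mex{1,2,3,1,1} = 0
G(11) = mex{0,3,2,2,0} = 1
G(12) = mex{1,0,3,3,1} = 2
G(13) = mex{2,1,0,2,2} = 3
G(14) = mex{3,0,1,3,3} = 2
G(15) = mex{2,1,0,0,2} = 3
G_B(15) = 3.
Pile C, S = {3, 6, 7, 9}:
n :  0  1  2  3  4  5  6  7  8  9 10 11 12 13 14 15 16 17 18 19 20 21 22
G :  0  0  0  1  1  1  2  2  2  3  3  3  0  0  0  1  1  1  2  2  2  3  3
G_C(22) = 3.
Combined Grundy value = 0 ⊕ 3 ⊕ 3 = 0.
A winning move leaves total XOR = 0, i.e. changes one component's Grundy value g to g ⊕ X where X is the current total.
Pile A: target g' = 0⊕0 = 0, but every legal move changes the Grundy value (mex property), so 0 moves.
Pile B: target g' = 3⊕0 = 3, but every legal move changes the Grundy value (mex property), so 0 moves.
Pile C: target g' = 3⊕0 = 3, but every legal move changes the Grundy value (mex property), so 0 moves.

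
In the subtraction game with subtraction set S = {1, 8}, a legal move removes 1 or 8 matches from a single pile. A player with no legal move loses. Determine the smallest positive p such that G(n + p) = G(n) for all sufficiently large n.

9

G(0) = 0
G(1) = mex{0} = 1
G(2) = mex{1} = 0
G(3) = mex{0} = 1
G(4) = mex{1} = 0
G(5) = mex{0} = 1
G(6) = mex{1} = 0
G(7) = mex{0} = 1
G(8) = mex{1,0} = 2
G(9) = mex{2,1} = 0
G(10) = mex{0,0} = 1
G(11) = mex{1,1} = 0
G(12) = mex{0,0} = 1
G(13) = mex{1,1} = 0
G(14) = mex{0,0} = 1
G(15) = mex{1,1} = 0
G(16) = mex{0,2} = 1
G(17) = mex{1,0} = 2
G(18) = mex{2,1} = 0
G(19) = mex{0,0} = 1
G(n+9) = G(n) holds for n = 0,…,7 (a full window of length max(S) = 8), so the sequence is purely periodic with period 9.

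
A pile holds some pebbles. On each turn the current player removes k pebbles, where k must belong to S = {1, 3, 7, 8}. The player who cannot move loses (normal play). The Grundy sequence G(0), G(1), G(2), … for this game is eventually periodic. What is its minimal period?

15

n :  0  1  2  3  4  5  6  7  8  9 10 11 12 13 14 15 16 17 18 19 20 21 22 23 24 25 26 27 28 29 30 31
G :  0  1  0  1  0  1  0  1  2  3  2  3  2  3  2  0  1  0  1  0  1  0  1  2  3  2  3  2  3  2  0  1
G(n+15) = G(n) holds for n = 0,…,7 (a full window of length max(S) = 8), so the sequence is purely periodic with period 15.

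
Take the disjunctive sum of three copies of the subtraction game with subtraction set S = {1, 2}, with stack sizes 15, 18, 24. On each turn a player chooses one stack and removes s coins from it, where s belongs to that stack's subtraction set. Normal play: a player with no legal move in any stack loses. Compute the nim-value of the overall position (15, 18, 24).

0

All stacks use S = {1, 2}:
G(0) = 0
G(1) = mex{0} = 1
G(2) = mex{1,0} = 2
G(3) = mex{2,1} = 0
G(4) = mex{0,2} = 1
G(5) = mex{1,0} = 2
G(6) = mex{2,1} = 0
G(7) = mex{0,2} = 1
G(8) = mex{1,0} = 2
G(9) = mex{2,1} = 0
G(10) = mex{0,2} = 1
G(11) = mex{1,0} = 2
G(12) = mex{2,1} = 0
G(13) = mex{0,2} = 1
G(14) = mex{1,0} = 2
G(15) = mex{2,1} = 0
G(16) = mex{0,2} = 1
G(17) = mex{1,0} = 2
G(18) = mex{2,1} = 0
G(19) = mex{0,2} = 1
G(20) = mex{1,0} = 2
G(21) = mex{2,1} = 0
G(22) = mex{0,2} = 1
G(23) = mex{1,0} = 2
G(24) = mex{2,1} = 0
Stack A: G(15) = 0.
Stack B: G(18) = 0.
Stack C: G(24) = 0.
Combined Grundy value = 0 ⊕ 0 ⊕ 0 = 0.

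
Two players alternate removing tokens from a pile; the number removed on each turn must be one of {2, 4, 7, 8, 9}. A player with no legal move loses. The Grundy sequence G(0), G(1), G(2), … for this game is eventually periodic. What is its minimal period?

11

G(0) = 0
G(1) = mex{} = 0
G(2) = mex{0} = 1
G(3) = mex{0} = 1
G(4) = mex{1,0} = 2
G(5) = mex{1,0} = 2
G(6) = mex{2,1} = 0
G(7) = mex{2,1,0} = 3
G(8) = mex{0,2,0,0} = 1
G(9) = mex{3,2,1,0,0} = 4
G(10) = mex{1,0,1,1,0} = 2
G(11) = mex{4,3,2,1,1} = 0
G(12) = mex{2,1,2,2,1} = 0
G(13) = mex{0,4,0,2,2} = 1
G(14) = mex{0,2,3,0,2} = 1
G(15) = mex{1,0,1,3,0} = 2
G(16) = mex{1,0,4,1,3} = 2
G(17) = mex{2,1,2,4,1} = 0
G(18) = mex{2,1,0,2,4} = 3
G(19) = mex{0,2,0,0,2} = 1
G(20) = mex{3,2,1,0,0} = 4
G(21) = mex{1,0,1,1,0} = 2
G(22) = mex{4,3,2,1,1} = 0
G(23) = mex{2,1,2,2,1} = 0
G(n+11) = G(n) holds for n = 0,…,8 (a full window of length max(S) = 9), so the sequence is purely periodic with period 11.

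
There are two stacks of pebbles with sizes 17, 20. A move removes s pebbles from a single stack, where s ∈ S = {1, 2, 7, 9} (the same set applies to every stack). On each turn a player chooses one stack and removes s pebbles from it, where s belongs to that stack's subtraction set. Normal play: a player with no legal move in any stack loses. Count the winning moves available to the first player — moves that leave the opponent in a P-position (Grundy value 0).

1

All stacks use S = {1, 2, 7, 9}:
n :  0  1  2  3  4  5  6  7  8  9 10 11 12 13 14 15 16 17 18 19 20
G :  0  1  2  0  1  2  0  1  2  3  4  0  1  2  0  1  2  0  1  2  3
Stack A: G(17) = 0.
Stack B: G(20) = 3.
Combined Grundy value = 0 ⊕ 3 = 3.
A winning move leaves total XOR = 0, i.e. changes one component's Grundy value g to g ⊕ X where X is the current total.
Stack A: need g' = 0⊕3 = 3. Options: 17−1→G=2, 17−2→G=1, 17−7→G=4, 17−9→G=2. Hits: 0.
Stack B: need g' = 3⊕3 = 0. Options: 20−1→G=2, 20−2→G=1, 20−7→G=2, 20−9→G=0. Hits: 1.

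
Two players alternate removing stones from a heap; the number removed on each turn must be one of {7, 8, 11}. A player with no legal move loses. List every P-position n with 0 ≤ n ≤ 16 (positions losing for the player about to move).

0, 1, 2, 3, 4, 5, 6

G(0) = 0
G(1) = mex{} = 0
G(2) = mex{} = 0
G(3) = mex{} = 0
G(4) = mex{} = 0
G(5) = mex{} = 0
G(6) = mex{} = 0
G(7) = mex{0} = 1
G(8) = mex{0,0} = 1
G(9) = mex{0,0} = 1
G(10) = mex{0,0} = 1
G(11) = mex{0,0,0} = 1
G(12) = mex{0,0,0} = 1
G(13) = mex{0,0,0} = 1
G(14) = mex{1,0,0} = 2
G(15) = mex{1,1,0} = 2
G(16) = mex{1,1,0} = 2
P-positions are exactly the n with G(n) = 0.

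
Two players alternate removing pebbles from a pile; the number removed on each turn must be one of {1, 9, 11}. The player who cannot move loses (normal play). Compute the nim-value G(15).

1

n :  0  1  2  3  4  5  6  7  8  9 10 11 12 13 14 15
G :  0  1  0  1  0  1  0  1  0  1  0  1  0  1  0  1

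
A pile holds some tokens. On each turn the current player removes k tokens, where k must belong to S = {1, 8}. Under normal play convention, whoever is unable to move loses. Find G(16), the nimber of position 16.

1

n :  0  1  2  3  4  5  6  7  8  9 10 11 12 13 14 15 16
G :  0  1  0  1  0  1  0  1  2  0  1  0  1  0  1  0  1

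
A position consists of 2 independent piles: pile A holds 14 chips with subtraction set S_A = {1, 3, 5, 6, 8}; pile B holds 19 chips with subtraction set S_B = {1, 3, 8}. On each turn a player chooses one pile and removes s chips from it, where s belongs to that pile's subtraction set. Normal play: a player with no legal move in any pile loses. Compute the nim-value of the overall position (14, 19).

Pile A, S = {1, 3, 5, 6, 8}:
G(0) = 0
G(1) = mex{0} = 1
G(2) = mex{1} = 0
G(3) = mex{0,0} = 1
G(4) = mex{1,1} = 0
G(5) = mex{0,0,0} = 1
G(6) = mex{1,1,1,0} = 2
G(7) = mex{2,0,0,1} = 3
G(8) = mex{3,1,1,0,0} = 2
G(9) = mex{2,2,0,1,1} = 3
G(10) = mex{3,3,1,0,0} = 2
G(11) = mex{2,2,2,1,1} = 0
G(12) = mex{0,3,3,2,0} = 1
G(13) = mex{1,2,2,3,1} = 0
G(14) = mex{0,0,3,2,2} = 1
G_A(14) = 1.
Pile B, S = {1, 3, 8}:
G(0) = 0
G(1) = mex{0} = 1
G(2) = mex{1} = 0
G(3) = mex{0,0} = 1
G(4) = mex{1,1} = 0
G(5) = mex{0,0} = 1
G(6) = mex{1,1} = 0
G(7) = mex{0,0} = 1
G(8) = mex{1,1,0} = 2
G(9) = mex{2,0,1} = 3
G(10) = mex{3,1,0} = 2
G(11) = mex{2,2,1} = 0
G(12) = mex{0,3,0} = 1
G(13) = mex{1,2,1} = 0
G(14) = mex{0,0,0} = 1
G(15) = mex{1,1,1} = 0
G(16) = mex{0,0,2} = 1
G(17) = mex{1,1,3} = 0
G(18) = mex{0,0,2} = 1
G(19) = mex{1,1,0} = 2
G_B(19) = 2.
Combined Grundy value = 1 ⊕ 2 = 3.

3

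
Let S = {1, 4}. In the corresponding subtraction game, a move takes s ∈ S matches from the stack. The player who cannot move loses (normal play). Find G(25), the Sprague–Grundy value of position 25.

0

n :  0  1  2  3  4  5  6  7  8  9 10 11 12 13 14 15 16 17 18 19 20 21 22 23 24 25
G :  0  1  0  1  2  0  1  0  1  2  0  1  0  1  2  0  1  0  1  2  0  1  0  1  2  0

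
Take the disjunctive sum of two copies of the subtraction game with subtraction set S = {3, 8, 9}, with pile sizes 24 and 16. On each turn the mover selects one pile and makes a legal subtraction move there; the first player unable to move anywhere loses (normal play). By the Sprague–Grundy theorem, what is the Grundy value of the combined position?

All piles use S = {3, 8, 9}:
G(0) = 0
G(1) = mex{} = 0
G(2) = mex{} = 0
G(3) = mex{0} = 1
G(4) = mex{0} = 1
G(5) = mex{0} = 1
G(6) = mex{1} = 0
G(7) = mex{1} = 0
G(8) = mex{1,0} = 2
G(9) = mex{0,0,0} = 1
G(10) = mex{0,0,0} = 1
G(11) = mex{2,1,0} = 3
G(12) = mex{1,1,1} = 0
G(13) = mex{1,1,1} = 0
G(14) = mex{3,0,1} = 2
G(15) = mex{0,0,0} = 1
G(16) = mex{0,2,0} = 1
G(17) = mex{2,1,2} = 0
G(18) = mex{1,1,1} = 0
G(19) = mex{1,3,1} = 0
G(20) = mex{0,0,3} = 1
G(21) = mex{0,0,0} = 1
G(22) = mex{0,2,0} = 1
G(23) = mex{1,1,2} = 0
G(24) = mex{1,1,1} = 0
Pile A: G(24) = 0.
Pile B: G(16) = 1.
Combined Grundy value = 0 ⊕ 1 = 1.

1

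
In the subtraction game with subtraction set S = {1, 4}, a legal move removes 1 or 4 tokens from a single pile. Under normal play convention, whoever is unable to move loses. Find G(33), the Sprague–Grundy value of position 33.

1

n :  0  1  2  3  4  5  6  7  8  9 10 11 12 13 14 15 16 17 18 19 20 21 22 23 24 25 26 27 28 29 30 31 32 33
G :  0  1  0  1  2  0  1  0  1  2  0  1  0  1  2  0  1  0  1  2  0  1  0  1  2  0  1  0  1  2  0  1  0  1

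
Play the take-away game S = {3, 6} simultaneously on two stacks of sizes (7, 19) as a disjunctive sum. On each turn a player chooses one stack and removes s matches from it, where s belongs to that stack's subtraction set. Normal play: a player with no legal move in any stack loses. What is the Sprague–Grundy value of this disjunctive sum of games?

2

All stacks use S = {3, 6}:
n :  0  1  2  3  4  5  6  7  8  9 10 11 12 13 14 15 16 17 18 19
G :  0  0  0  1  1  1  2  2  2  0  0  0  1  1  1  2  2  2  0  0
Stack A: G(7) = 2.
Stack B: G(19) = 0.
Combined Grundy value = 2 ⊕ 0 = 2.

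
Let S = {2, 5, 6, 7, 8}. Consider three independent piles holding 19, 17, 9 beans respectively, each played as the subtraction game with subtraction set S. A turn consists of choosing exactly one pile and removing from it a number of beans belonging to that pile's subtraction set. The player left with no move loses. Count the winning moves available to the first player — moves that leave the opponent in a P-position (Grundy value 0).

All piles use S = {2, 5, 6, 7, 8}:
n :  0  1  2  3  4  5  6  7  8  9 10 11 12 13 14 15 16 17 18 19
G :  0  0  1  1  0  2  1  3  2  2  3  3  4  0  0  1  1  0  2  1
Pile A: G(19) = 1.
Pile B: G(17) = 0.
Pile C: G(9) = 2.
Combined Grundy value = 1 ⊕ 0 ⊕ 2 = 3.
A winning move leaves total XOR = 0, i.e. changes one component's Grundy value g to g ⊕ X where X is the current total.
Pile A: need g' = 1⊕3 = 2. Options: 19−2→G=0, 19−5→G=0, 19−6→G=0, 19−7→G=4, 19−8→G=3. Hits: 0.
Pile B: need g' = 0⊕3 = 3. Options: 17−2→G=1, 17−5→G=4, 17−6→G=3, 17−7→G=3, 17−8→G=2. Hits: 2.
Pile C: need g' = 2⊕3 = 1. Options: 9−2→G=3, 9−5→G=0, 9−6→G=1, 9−7→G=1, 9−8→G=0. Hits: 2.

4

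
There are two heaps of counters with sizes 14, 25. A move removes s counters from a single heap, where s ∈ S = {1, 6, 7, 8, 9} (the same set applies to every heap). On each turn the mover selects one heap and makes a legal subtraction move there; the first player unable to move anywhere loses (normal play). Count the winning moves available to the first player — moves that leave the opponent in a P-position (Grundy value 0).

All heaps use S = {1, 6, 7, 8, 9}:
G(0) = 0
G(1) = mex{0} = 1
G(2) = mex{1} = 0
G(3) = mex{0} = 1
G(4) = mex{1} = 0
G(5) = mex{0} = 1
G(6) = mex{1,0} = 2
G(7) = mex{2,1,0} = 3
G(8) = mex{3,0,1,0} = 2
G(9) = mex{2,1,0,1,0} = 3
G(10) = mex{3,0,1,0,1} = 2
G(11) = mex{2,1,0,1,0} = 3
G(12) = mex{3,2,1,0,1} = 4
G(13) = mex{4,3,2,1,0} = 5
G(14) = mex{5,2,3,2,1} = 0
G(15) = mex{0,3,2,3,2} = 1
G(16) = mex{1,2,3,2,3} = 0
G(17) = mex{0,3,2,3,2} = 1
G(18) = mex{1,4,3,2,3} = 0
G(19) = mex{0,5,4,3,2} = 1
G(20) = mex{1,0,5,4,3} = 2
G(21) = mex{2,1,0,5,4} = 3
G(22) = mex{3,0,1,0,5} = 2
G(23) = mex{2,1,0,1,0} = 3
G(24) = mex{3,0,1,0,1} = 2
G(25) = mex{2,1,0,1,0} = 3
Heap A: G(14) = 0.
Heap B: G(25) = 3.
Combined Grundy value = 0 ⊕ 3 = 3.
A winning move leaves total XOR = 0, i.e. changes one component's Grundy value g to g ⊕ X where X is the current total.
Heap A: need g' = 0⊕3 = 3. Options: 14−1→G=5, 14−6→G=2, 14−7→G=3, 14−8→G=2, 14−9→G=1. Hits: 1.
Heap B: need g' = 3⊕3 = 0. Options: 25−1→G=2, 25−6→G=1, 25−7→G=0, 25−8→G=1, 25−9→G=0. Hits: 2.

3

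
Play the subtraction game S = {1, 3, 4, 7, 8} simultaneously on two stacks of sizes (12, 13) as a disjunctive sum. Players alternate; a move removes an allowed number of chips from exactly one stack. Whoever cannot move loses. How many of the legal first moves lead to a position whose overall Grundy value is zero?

All stacks use S = {1, 3, 4, 7, 8}:
n :  0  1  2  3  4  5  6  7  8  9 10 11 12 13
G :  0  1  0  1  2  3  2  3  4  5  4  0  1  0
Stack A: G(12) = 1.
Stack B: G(13) = 0.
Combined Grundy value = 1 ⊕ 0 = 1.
A winning move leaves total XOR = 0, i.e. changes one component's Grundy value g to g ⊕ X where X is the current total.
Stack A: need g' = 1⊕1 = 0. Options: 12−1→G=0, 12−3→G=5, 12−4→G=4, 12−7→G=3, 12−8→G=2. Hits: 1.
Stack B: need g' = 0⊕1 = 1. Options: 13−1→G=1, 13−3→G=4, 13−4→G=5, 13−7→G=2, 13−8→G=3. Hits: 1.

2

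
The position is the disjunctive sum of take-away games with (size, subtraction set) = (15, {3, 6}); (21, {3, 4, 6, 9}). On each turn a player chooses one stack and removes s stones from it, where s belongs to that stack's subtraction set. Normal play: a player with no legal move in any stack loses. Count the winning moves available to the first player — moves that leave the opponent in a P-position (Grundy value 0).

1

Stack A, S = {3, 6}:
n :  0  1  2  3  4  5  6  7  8  9 10 11 12 13 14 15
G :  0  0  0  1  1  1  2  2  2  0  0  0  1  1  1  2
G_A(15) = 2.
Stack B, S = {3, 4, 6, 9}:
n :  0  1  2  3  4  5  6  7  8  9 10 11 12 13 14 15 16 17 18 19 20 21
G :  0  0  0  1  1  1  2  2  2  3  3  3  0  0  0  1  1  1  2  2  2  3
G_B(21) = 3.
Combined Grundy value = 2 ⊕ 3 = 1.
A winning move leaves total XOR = 0, i.e. changes one component's Grundy value g to g ⊕ X where X is the current total.
Stack A: need g' = 2⊕1 = 3. Options: 15−3→G=1, 15−6→G=0. Hits: 0.
Stack B: need g' = 3⊕1 = 2. Options: 21−3→G=2, 21−4→G=1, 21−6→G=1, 21−9→G=0. Hits: 1.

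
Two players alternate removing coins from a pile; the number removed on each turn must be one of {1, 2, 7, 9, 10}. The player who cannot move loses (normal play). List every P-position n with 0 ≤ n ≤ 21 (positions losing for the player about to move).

0, 3, 6, 11, 14, 17

G(0) = 0
G(1) = mex{0} = 1
G(2) = mex{1,0} = 2
G(3) = mex{2,1} = 0
G(4) = mex{0,2} = 1
G(5) = mex{1,0} = 2
G(6) = mex{2,1} = 0
G(7) = mex{0,2,0} = 1
G(8) = mex{1,0,1} = 2
G(9) = mex{2,1,2,0} = 3
G(10) = mex{3,2,0,1,0} = 4
G(11) = mex{4,3,1,2,1} = 0
G(12) = mex{0,4,2,0,2} = 1
G(13) = mex{1,0,0,1,0} = 2
G(14) = mex{2,1,1,2,1} = 0
G(15) = mex{0,2,2,0,2} = 1
G(16) = mex{1,0,3,1,0} = 2
G(17) = mex{2,1,4,2,1} = 0
G(18) = mex{0,2,0,3,2} = 1
G(19) = mex{1,0,1,4,3} = 2
G(20) = mex{2,1,2,0,4} = 3
G(21) = mex{3,2,0,1,0} = 4
P-positions are exactly the n with G(n) = 0.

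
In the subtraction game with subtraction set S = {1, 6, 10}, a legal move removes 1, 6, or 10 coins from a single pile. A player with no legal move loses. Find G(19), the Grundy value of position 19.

1

G(0) = 0
G(1) = mex{0} = 1
G(2) = mex{1} = 0
G(3) = mex{0} = 1
G(4) = mex{1} = 0
G(5) = mex{0} = 1
G(6) = mex{1,0} = 2
G(7) = mex{2,1} = 0
G(8) = mex{0,0} = 1
G(9) = mex{1,1} = 0
G(10) = mex{0,0,0} = 1
G(11) = mex{1,1,1} = 0
G(12) = mex{0,2,0} = 1
G(13) = mex{1,0,1} = 2
G(14) = mex{2,1,0} = 3
G(15) = mex{3,0,1} = 2
G(16) = mex{2,1,2} = 0
G(17) = mex{0,0,0} = 1
G(18) = mex{1,1,1} = 0
G(19) = mex{0,2,0} = 1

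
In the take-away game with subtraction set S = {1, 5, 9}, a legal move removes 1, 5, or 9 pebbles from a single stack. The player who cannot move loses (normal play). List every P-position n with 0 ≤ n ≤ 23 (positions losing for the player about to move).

G(0) = 0
G(1) = mex{0} = 1
G(2) = mex{1} = 0
G(3) = mex{0} = 1
G(4) = mex{1} = 0
G(5) = mex{0,0} = 1
G(6) = mex{1,1} = 0
G(7) = mex{0,0} = 1
G(8) = mex{1,1} = 0
G(9) = mex{0,0,0} = 1
G(10) = mex{1,1,1} = 0
G(11) = mex{0,0,0} = 1
G(12) = mex{1,1,1} = 0
G(13) = mex{0,0,0} = 1
G(14) = mex{1,1,1} = 0
G(15) = mex{0,0,0} = 1
G(16) = mex{1,1,1} = 0
G(17) = mex{0,0,0} = 1
G(18) = mex{1,1,1} = 0
G(19) = mex{0,0,0} = 1
G(20) = mex{1,1,1} = 0
G(21) = mex{0,0,0} = 1
G(22) = mex{1,1,1} = 0
G(23) = mex{0,0,0} = 1
P-positions are exactly the n with G(n) = 0.

0, 2, 4, 6, 8, 10, 12, 14, 16, 18, 20, 22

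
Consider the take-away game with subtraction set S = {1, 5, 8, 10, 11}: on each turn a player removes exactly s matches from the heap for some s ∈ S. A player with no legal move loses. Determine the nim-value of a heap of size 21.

1

n :  0  1  2  3  4  5  6  7  8  9 10 11 12 13 14 15 16 17 18 19 20 21
G :  0  1  0  1  0  1  0  1  2  3  2  3  2  3  2  3  4  5  0  1  0  1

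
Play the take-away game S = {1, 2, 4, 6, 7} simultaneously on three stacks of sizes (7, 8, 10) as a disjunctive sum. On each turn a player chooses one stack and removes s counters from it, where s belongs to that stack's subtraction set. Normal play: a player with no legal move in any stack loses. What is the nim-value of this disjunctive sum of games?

All stacks use S = {1, 2, 4, 6, 7}:
n :  0  1  2  3  4  5  6  7  8  9 10
G :  0  1  2  0  1  2  3  4  0  1  2
Stack A: G(7) = 4.
Stack B: G(8) = 0.
Stack C: G(10) = 2.
Combined Grundy value = 4 ⊕ 0 ⊕ 2 = 6.

6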